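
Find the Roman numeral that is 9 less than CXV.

CXV = 115
115 - 9 = 106

CVI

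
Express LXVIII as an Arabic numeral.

LXVIII: L=50, X=10, V=5, I=1, I=1, I=1
50 + 10 + 5 + 1 + 1 + 1 = 68

68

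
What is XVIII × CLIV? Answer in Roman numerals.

XVIII = 18
CLIV = 154
18 × 154 = 2772

MMDCCLXXII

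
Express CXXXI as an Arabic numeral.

CXXXI: C=100, X=10, X=10, X=10, I=1
100 + 10 + 10 + 10 + 1 = 131

131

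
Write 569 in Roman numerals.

Convert 569 to Roman numerals:
  569 contains 1×500 (D)
  69 contains 1×50 (L)
  19 contains 1×10 (X)
  9 contains 1×9 (IX)

DLXIX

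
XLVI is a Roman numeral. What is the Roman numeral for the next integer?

XLVI = 46, so the next integer is 46 + 1 = 47

XLVII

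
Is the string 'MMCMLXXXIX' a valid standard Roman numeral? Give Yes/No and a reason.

'MMCMLXXXIX': Check the rules: uses only the symbols I, V, X, L, C, D, M; no symbol is repeated more than three times in a row; V, L and D each appear at most once; the only places a smaller symbol precedes a larger one are the allowed subtractive pairs CM, IX, the symbol right after such a pair (if any) is smaller than the pair's first symbol, and otherwise the values never increase from left to right. Value: M (1000) + M (1000) + CM (900) + L (50) + X (10) + X (10) + X (10) + IX (9) = 2989. So it is a valid standard Roman numeral.

Yes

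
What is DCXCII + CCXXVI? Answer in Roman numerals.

DCXCII = 692
CCXXVI = 226
692 + 226 = 918

CMXVIII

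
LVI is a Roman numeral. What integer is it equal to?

LVI: L=50, V=5, I=1
50 + 5 + 1 = 56

56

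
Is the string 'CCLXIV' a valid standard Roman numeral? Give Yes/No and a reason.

'CCLXIV': Check the rules: uses only the symbols I, V, X, L, C, D, M; no symbol is repeated more than three times in a row; V, L and D each appear at most once; the only place a smaller symbol precedes a larger one is the allowed subtractive pair IV, the symbol right after such a pair (if any) is smaller than the pair's first symbol, and otherwise the values never increase from left to right. Value: C (100) + C (100) + L (50) + X (10) + IV (4) = 264. So it is a valid standard Roman numeral.

Yes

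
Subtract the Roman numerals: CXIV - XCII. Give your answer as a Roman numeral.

CXIV = 114
XCII = 92
114 - 92 = 22

XXII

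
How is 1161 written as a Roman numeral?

Convert 1161 to Roman numerals:
  1161 contains 1×1000 (M)
  161 contains 1×100 (C)
  61 contains 1×50 (L)
  11 contains 1×10 (X)
  1 contains 1×1 (I)

MCLXI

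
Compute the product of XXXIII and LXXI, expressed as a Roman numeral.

XXXIII = 33
LXXI = 71
33 × 71 = 2343

MMCCCXLIII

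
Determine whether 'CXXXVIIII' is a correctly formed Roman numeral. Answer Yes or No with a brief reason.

'CXXXVIIII': More than 3 consecutive I's

No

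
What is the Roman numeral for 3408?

Convert 3408 to Roman numerals:
  3408 contains 3×1000 (MMM)
  408 contains 1×400 (CD)
  8 contains 1×5 (V)
  3 contains 3×1 (III)

MMMCDVIII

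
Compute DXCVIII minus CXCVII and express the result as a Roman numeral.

DXCVIII = 598
CXCVII = 197
598 - 197 = 401

CDI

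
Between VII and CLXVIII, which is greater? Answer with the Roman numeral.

VII = 7
CLXVIII = 168
168 is larger

CLXVIII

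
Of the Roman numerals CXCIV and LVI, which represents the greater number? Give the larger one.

CXCIV = 194
LVI = 56
194 is larger

CXCIV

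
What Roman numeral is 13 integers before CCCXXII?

CCCXXII = 322
322 - 13 = 309

CCCIX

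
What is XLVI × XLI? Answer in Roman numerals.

XLVI = 46
XLI = 41
46 × 41 = 1886

MDCCCLXXXVI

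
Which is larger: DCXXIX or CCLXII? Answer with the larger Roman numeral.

DCXXIX = 629
CCLXII = 262
629 is larger

DCXXIX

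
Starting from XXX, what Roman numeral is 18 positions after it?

XXX = 30
30 + 18 = 48

XLVIII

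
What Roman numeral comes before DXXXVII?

DXXXVII = 537, so the previous integer is 537 - 1 = 536

DXXXVI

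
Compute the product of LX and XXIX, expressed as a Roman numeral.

LX = 60
XXIX = 29
60 × 29 = 1740

MDCCXL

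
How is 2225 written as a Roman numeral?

Convert 2225 to Roman numerals:
  2225 contains 2×1000 (MM)
  225 contains 2×100 (CC)
  25 contains 2×10 (XX)
  5 contains 1×5 (V)

MMCCXXV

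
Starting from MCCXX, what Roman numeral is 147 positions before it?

MCCXX = 1220
1220 - 147 = 1073

MLXXIII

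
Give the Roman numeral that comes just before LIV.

LIV = 54; previous is 53

LIII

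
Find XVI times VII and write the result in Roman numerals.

XVI = 16
VII = 7
16 × 7 = 112

CXII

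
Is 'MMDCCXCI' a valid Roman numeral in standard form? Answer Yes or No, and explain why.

'MMDCCXCI': Check the rules: uses only the symbols I, V, X, L, C, D, M; no symbol is repeated more than three times in a row; V, L and D each appear at most once; the only place a smaller symbol precedes a larger one is the allowed subtractive pair XC, the symbol right after such a pair (if any) is smaller than the pair's first symbol, and otherwise the values never increase from left to right. Value: M (1000) + M (1000) + D (500) + C (100) + C (100) + XC (90) + I (1) = 2791. So it is a valid standard Roman numeral.

Yes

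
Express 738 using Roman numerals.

Convert 738 to Roman numerals:
  738 contains 1×500 (D)
  238 contains 2×100 (CC)
  38 contains 3×10 (XXX)
  8 contains 1×5 (V)
  3 contains 3×1 (III)

DCCXXXVIII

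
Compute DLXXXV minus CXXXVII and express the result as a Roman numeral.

DLXXXV = 585
CXXXVII = 137
585 - 137 = 448

CDXLVIII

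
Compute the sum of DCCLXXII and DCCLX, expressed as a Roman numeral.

DCCLXXII = 772
DCCLX = 760
772 + 760 = 1532

MDXXXII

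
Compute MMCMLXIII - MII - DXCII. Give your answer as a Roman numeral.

MMCMLXIII = 2963, MII = 1002, DXCII = 592
2963 - 1002 = 1961
1961 - 592 = 1369

MCCCLXIX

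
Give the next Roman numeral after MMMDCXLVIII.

MMMDCXLVIII = 3648; next is 3649

MMMDCXLIX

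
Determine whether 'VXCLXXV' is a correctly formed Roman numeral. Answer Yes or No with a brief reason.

'VXCLXXV': V should not appear more than once

No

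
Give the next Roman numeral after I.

I = 1, so the next integer is 1 + 1 = 2

II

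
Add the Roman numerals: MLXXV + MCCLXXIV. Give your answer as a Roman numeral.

MLXXV = 1075
MCCLXXIV = 1274
1075 + 1274 = 2349

MMCCCXLIX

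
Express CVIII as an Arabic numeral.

CVIII: C=100, V=5, I=1, I=1, I=1
100 + 5 + 1 + 1 + 1 = 108

108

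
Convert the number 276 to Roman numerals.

Convert 276 to Roman numerals:
  276 contains 2×100 (CC)
  76 contains 1×50 (L)
  26 contains 2×10 (XX)
  6 contains 1×5 (V)
  1 contains 1×1 (I)

CCLXXVI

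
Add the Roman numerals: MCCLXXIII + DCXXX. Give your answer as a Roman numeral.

MCCLXXIII = 1273
DCXXX = 630
1273 + 630 = 1903

MCMIII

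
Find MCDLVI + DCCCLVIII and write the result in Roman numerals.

MCDLVI = 1456
DCCCLVIII = 858
1456 + 858 = 2314

MMCCCXIV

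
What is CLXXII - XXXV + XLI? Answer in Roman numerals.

CLXXII = 172, XXXV = 35, XLI = 41
172 - 35 = 137
137 + 41 = 178

CLXXVIII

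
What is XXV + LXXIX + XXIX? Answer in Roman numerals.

XXV = 25, LXXIX = 79, XXIX = 29
25 + 79 = 104
104 + 29 = 133

CXXXIII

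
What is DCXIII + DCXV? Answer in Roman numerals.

DCXIII = 613
DCXV = 615
613 + 615 = 1228

MCCXXVIII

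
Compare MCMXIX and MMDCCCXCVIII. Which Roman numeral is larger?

MCMXIX = 1919
MMDCCCXCVIII = 2898
2898 is larger

MMDCCCXCVIII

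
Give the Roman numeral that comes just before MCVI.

MCVI = 1106, so the previous integer is 1106 - 1 = 1105

MCV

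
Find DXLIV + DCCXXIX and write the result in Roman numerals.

DXLIV = 544
DCCXXIX = 729
544 + 729 = 1273

MCCLXXIII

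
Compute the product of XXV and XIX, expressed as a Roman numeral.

XXV = 25
XIX = 19
25 × 19 = 475

CDLXXV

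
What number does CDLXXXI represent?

CDLXXXI: CD=400, L=50, X=10, X=10, X=10, I=1
400 + 50 + 10 + 10 + 10 + 1 = 481

481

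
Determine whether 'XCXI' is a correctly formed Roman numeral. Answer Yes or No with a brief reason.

'XCXI': X cannot come right after the subtractive pair XC: once X is subtracted in XC, the next symbol must be smaller than X

No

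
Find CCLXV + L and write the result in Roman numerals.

CCLXV = 265
L = 50
265 + 50 = 315

CCCXV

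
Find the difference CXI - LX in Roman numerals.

CXI = 111
LX = 60
111 - 60 = 51

LI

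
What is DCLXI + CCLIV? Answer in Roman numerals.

DCLXI = 661
CCLIV = 254
661 + 254 = 915

CMXV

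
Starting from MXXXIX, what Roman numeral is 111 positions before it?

MXXXIX = 1039
1039 - 111 = 928

CMXXVIII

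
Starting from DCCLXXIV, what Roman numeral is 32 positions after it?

DCCLXXIV = 774
774 + 32 = 806

DCCCVI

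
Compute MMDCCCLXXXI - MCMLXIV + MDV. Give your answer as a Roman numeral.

MMDCCCLXXXI = 2881, MCMLXIV = 1964, MDV = 1505
2881 - 1964 = 917
917 + 1505 = 2422

MMCDXXII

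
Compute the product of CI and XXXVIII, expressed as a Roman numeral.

CI = 101
XXXVIII = 38
101 × 38 = 3838

MMMDCCCXXXVIII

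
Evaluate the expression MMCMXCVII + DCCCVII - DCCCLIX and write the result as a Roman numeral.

MMCMXCVII = 2997, DCCCVII = 807, DCCCLIX = 859
2997 + 807 = 3804
3804 - 859 = 2945

MMCMXLV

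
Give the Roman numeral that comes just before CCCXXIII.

CCCXXIII = 323, so the previous integer is 323 - 1 = 322

CCCXXII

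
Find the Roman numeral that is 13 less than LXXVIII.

LXXVIII = 78
78 - 13 = 65

LXV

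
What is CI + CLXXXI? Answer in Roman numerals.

CI = 101
CLXXXI = 181
101 + 181 = 282

CCLXXXII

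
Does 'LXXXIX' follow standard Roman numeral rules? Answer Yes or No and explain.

'LXXXIX': Check the rules: uses only the symbols I, V, X, L, C, D, M; no symbol is repeated more than three times in a row; V, L and D each appear at most once; the only place a smaller symbol precedes a larger one is the allowed subtractive pair IX, the symbol right after such a pair (if any) is smaller than the pair's first symbol, and otherwise the values never increase from left to right. Value: L (50) + X (10) + X (10) + X (10) + IX (9) = 89. So it is a valid standard Roman numeral.

Yes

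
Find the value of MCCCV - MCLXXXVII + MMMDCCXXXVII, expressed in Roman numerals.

MCCCV = 1305, MCLXXXVII = 1187, MMMDCCXXXVII = 3737
1305 - 1187 = 118
118 + 3737 = 3855

MMMDCCCLV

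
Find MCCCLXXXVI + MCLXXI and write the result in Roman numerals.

MCCCLXXXVI = 1386
MCLXXI = 1171
1386 + 1171 = 2557

MMDLVII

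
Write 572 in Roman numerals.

Convert 572 to Roman numerals:
  572 contains 1×500 (D)
  72 contains 1×50 (L)
  22 contains 2×10 (XX)
  2 contains 2×1 (II)

DLXXII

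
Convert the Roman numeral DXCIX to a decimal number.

DXCIX: D=500, XC=90, IX=9
500 + 90 + 9 = 599

599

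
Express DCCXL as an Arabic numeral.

DCCXL: D=500, C=100, C=100, XL=40
500 + 100 + 100 + 40 = 740

740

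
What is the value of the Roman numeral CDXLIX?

CDXLIX: CD=400, XL=40, IX=9
400 + 40 + 9 = 449

449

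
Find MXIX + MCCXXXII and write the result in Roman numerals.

MXIX = 1019
MCCXXXII = 1232
1019 + 1232 = 2251

MMCCLI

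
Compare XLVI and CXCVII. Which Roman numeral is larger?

XLVI = 46
CXCVII = 197
197 is larger

CXCVII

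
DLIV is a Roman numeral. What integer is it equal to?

DLIV: D=500, L=50, IV=4
500 + 50 + 4 = 554

554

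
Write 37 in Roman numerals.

Convert 37 to Roman numerals:
  37 contains 3×10 (XXX)
  7 contains 1×5 (V)
  2 contains 2×1 (II)

XXXVII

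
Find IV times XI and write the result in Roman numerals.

IV = 4
XI = 11
4 × 11 = 44

XLIV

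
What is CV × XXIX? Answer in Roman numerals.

CV = 105
XXIX = 29
105 × 29 = 3045

MMMXLV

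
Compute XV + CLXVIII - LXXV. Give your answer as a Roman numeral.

XV = 15, CLXVIII = 168, LXXV = 75
15 + 168 = 183
183 - 75 = 108

CVIII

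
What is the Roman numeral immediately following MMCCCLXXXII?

MMCCCLXXXII = 2382, so the next integer is 2382 + 1 = 2383

MMCCCLXXXIII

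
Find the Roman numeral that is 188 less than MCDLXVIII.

MCDLXVIII = 1468
1468 - 188 = 1280

MCCLXXX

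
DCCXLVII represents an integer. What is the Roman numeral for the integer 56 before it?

DCCXLVII = 747
747 - 56 = 691

DCXCI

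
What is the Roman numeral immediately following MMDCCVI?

MMDCCVI = 2706, so the next integer is 2706 + 1 = 2707

MMDCCVII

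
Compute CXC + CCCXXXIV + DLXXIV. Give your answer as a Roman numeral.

CXC = 190, CCCXXXIV = 334, DLXXIV = 574
190 + 334 = 524
524 + 574 = 1098

MXCVIII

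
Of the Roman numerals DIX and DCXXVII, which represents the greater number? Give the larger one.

DIX = 509
DCXXVII = 627
627 is larger

DCXXVII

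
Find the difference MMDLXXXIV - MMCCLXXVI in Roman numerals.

MMDLXXXIV = 2584
MMCCLXXVI = 2276
2584 - 2276 = 308

CCCVIII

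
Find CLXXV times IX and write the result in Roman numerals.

CLXXV = 175
IX = 9
175 × 9 = 1575

MDLXXV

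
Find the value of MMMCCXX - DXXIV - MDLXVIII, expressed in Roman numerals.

MMMCCXX = 3220, DXXIV = 524, MDLXVIII = 1568
3220 - 524 = 2696
2696 - 1568 = 1128

MCXXVIII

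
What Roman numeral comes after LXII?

LXII = 62; next is 63

LXIII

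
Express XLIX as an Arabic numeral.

XLIX: XL=40, IX=9
40 + 9 = 49

49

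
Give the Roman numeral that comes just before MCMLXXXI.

MCMLXXXI = 1981; previous is 1980

MCMLXXX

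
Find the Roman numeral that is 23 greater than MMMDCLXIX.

MMMDCLXIX = 3669
3669 + 23 = 3692

MMMDCXCII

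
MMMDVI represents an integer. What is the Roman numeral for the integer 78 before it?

MMMDVI = 3506
3506 - 78 = 3428

MMMCDXXVIII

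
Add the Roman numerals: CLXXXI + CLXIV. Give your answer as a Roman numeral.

CLXXXI = 181
CLXIV = 164
181 + 164 = 345

CCCXLV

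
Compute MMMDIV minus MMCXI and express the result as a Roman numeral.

MMMDIV = 3504
MMCXI = 2111
3504 - 2111 = 1393

MCCCXCIII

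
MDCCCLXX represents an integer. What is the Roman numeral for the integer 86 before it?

MDCCCLXX = 1870
1870 - 86 = 1784

MDCCLXXXIV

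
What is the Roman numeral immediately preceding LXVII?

LXVII = 67, so the previous integer is 67 - 1 = 66

LXVI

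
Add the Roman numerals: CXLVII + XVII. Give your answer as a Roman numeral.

CXLVII = 147
XVII = 17
147 + 17 = 164

CLXIV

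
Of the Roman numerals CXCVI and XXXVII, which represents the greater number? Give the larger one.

CXCVI = 196
XXXVII = 37
196 is larger

CXCVI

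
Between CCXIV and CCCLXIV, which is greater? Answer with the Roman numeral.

CCXIV = 214
CCCLXIV = 364
364 is larger

CCCLXIV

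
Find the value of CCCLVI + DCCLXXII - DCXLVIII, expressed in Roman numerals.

CCCLVI = 356, DCCLXXII = 772, DCXLVIII = 648
356 + 772 = 1128
1128 - 648 = 480

CDLXXX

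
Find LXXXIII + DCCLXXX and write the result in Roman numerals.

LXXXIII = 83
DCCLXXX = 780
83 + 780 = 863

DCCCLXIII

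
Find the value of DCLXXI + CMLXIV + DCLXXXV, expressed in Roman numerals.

DCLXXI = 671, CMLXIV = 964, DCLXXXV = 685
671 + 964 = 1635
1635 + 685 = 2320

MMCCCXX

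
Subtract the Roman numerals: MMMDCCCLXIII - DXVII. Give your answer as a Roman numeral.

MMMDCCCLXIII = 3863
DXVII = 517
3863 - 517 = 3346

MMMCCCXLVI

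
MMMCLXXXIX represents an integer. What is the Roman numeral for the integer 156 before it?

MMMCLXXXIX = 3189
3189 - 156 = 3033

MMMXXXIII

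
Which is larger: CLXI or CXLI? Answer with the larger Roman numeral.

CLXI = 161
CXLI = 141
161 is larger

CLXI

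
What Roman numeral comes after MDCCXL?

MDCCXL = 1740; next is 1741

MDCCXLI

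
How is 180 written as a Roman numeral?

Convert 180 to Roman numerals:
  180 contains 1×100 (C)
  80 contains 1×50 (L)
  30 contains 3×10 (XXX)

CLXXX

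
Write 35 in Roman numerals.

Convert 35 to Roman numerals:
  35 contains 3×10 (XXX)
  5 contains 1×5 (V)

XXXV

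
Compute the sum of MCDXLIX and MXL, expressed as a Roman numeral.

MCDXLIX = 1449
MXL = 1040
1449 + 1040 = 2489

MMCDLXXXIX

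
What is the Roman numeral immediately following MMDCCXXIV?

MMDCCXXIV = 2724; next is 2725

MMDCCXXV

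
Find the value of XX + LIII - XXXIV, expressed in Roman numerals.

XX = 20, LIII = 53, XXXIV = 34
20 + 53 = 73
73 - 34 = 39

XXXIX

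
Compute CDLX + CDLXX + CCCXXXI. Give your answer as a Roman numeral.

CDLX = 460, CDLXX = 470, CCCXXXI = 331
460 + 470 = 930
930 + 331 = 1261

MCCLXI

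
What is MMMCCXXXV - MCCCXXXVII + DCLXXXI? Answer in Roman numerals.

MMMCCXXXV = 3235, MCCCXXXVII = 1337, DCLXXXI = 681
3235 - 1337 = 1898
1898 + 681 = 2579

MMDLXXIX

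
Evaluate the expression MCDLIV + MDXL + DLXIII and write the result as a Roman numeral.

MCDLIV = 1454, MDXL = 1540, DLXIII = 563
1454 + 1540 = 2994
2994 + 563 = 3557

MMMDLVII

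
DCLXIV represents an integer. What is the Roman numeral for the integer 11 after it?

DCLXIV = 664
664 + 11 = 675

DCLXXV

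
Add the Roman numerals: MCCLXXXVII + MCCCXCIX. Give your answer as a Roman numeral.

MCCLXXXVII = 1287
MCCCXCIX = 1399
1287 + 1399 = 2686

MMDCLXXXVI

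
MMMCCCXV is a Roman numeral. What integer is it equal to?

MMMCCCXV: M=1000, M=1000, M=1000, C=100, C=100, C=100, X=10, V=5
1000 + 1000 + 1000 + 100 + 100 + 100 + 10 + 5 = 3315

3315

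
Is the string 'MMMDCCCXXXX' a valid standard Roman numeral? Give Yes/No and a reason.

'MMMDCCCXXXX': More than 3 consecutive X's

No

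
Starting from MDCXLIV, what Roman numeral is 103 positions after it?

MDCXLIV = 1644
1644 + 103 = 1747

MDCCXLVII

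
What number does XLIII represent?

XLIII: XL=40, I=1, I=1, I=1
40 + 1 + 1 + 1 = 43

43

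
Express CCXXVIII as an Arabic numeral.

CCXXVIII: C=100, C=100, X=10, X=10, V=5, I=1, I=1, I=1
100 + 100 + 10 + 10 + 5 + 1 + 1 + 1 = 228

228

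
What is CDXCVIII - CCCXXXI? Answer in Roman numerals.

CDXCVIII = 498
CCCXXXI = 331
498 - 331 = 167

CLXVII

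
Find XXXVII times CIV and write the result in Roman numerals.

XXXVII = 37
CIV = 104
37 × 104 = 3848

MMMDCCCXLVIII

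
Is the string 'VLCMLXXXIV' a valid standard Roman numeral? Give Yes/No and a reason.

'VLCMLXXXIV': V should not appear more than once

No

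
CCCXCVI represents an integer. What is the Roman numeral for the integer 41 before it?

CCCXCVI = 396
396 - 41 = 355

CCCLV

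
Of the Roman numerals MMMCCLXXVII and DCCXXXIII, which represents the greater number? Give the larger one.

MMMCCLXXVII = 3277
DCCXXXIII = 733
3277 is larger

MMMCCLXXVII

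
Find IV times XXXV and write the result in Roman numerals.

IV = 4
XXXV = 35
4 × 35 = 140

CXL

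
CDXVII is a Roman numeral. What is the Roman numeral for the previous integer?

CDXVII = 417, so the previous integer is 417 - 1 = 416

CDXVI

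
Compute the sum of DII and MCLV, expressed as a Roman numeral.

DII = 502
MCLV = 1155
502 + 1155 = 1657

MDCLVII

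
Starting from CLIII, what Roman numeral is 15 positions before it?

CLIII = 153
153 - 15 = 138

CXXXVIII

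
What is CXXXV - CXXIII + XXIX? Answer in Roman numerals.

CXXXV = 135, CXXIII = 123, XXIX = 29
135 - 123 = 12
12 + 29 = 41

XLI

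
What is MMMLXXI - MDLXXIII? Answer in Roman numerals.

MMMLXXI = 3071
MDLXXIII = 1573
3071 - 1573 = 1498

MCDXCVIII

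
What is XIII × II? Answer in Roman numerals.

XIII = 13
II = 2
13 × 2 = 26

XXVI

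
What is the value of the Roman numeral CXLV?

CXLV: C=100, XL=40, V=5
100 + 40 + 5 = 145

145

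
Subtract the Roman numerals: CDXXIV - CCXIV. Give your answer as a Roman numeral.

CDXXIV = 424
CCXIV = 214
424 - 214 = 210

CCX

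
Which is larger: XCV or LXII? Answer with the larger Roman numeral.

XCV = 95
LXII = 62
95 is larger

XCV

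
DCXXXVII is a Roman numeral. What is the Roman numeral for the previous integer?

DCXXXVII = 637, so the previous integer is 637 - 1 = 636

DCXXXVI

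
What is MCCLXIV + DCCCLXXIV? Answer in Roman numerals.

MCCLXIV = 1264
DCCCLXXIV = 874
1264 + 874 = 2138

MMCXXXVIII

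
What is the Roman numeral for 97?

Convert 97 to Roman numerals:
  97 contains 1×90 (XC)
  7 contains 1×5 (V)
  2 contains 2×1 (II)

XCVII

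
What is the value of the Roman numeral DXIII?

DXIII: D=500, X=10, I=1, I=1, I=1
500 + 10 + 1 + 1 + 1 = 513

513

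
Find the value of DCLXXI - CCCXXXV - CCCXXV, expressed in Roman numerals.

DCLXXI = 671, CCCXXXV = 335, CCCXXV = 325
671 - 335 = 336
336 - 325 = 11

XI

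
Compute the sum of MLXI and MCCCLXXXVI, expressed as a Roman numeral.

MLXI = 1061
MCCCLXXXVI = 1386
1061 + 1386 = 2447

MMCDXLVII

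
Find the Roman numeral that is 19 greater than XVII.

XVII = 17
17 + 19 = 36

XXXVI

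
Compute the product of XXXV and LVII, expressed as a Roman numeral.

XXXV = 35
LVII = 57
35 × 57 = 1995

MCMXCV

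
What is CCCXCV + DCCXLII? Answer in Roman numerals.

CCCXCV = 395
DCCXLII = 742
395 + 742 = 1137

MCXXXVII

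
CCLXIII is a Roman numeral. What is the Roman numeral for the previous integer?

CCLXIII = 263, so the previous integer is 263 - 1 = 262

CCLXII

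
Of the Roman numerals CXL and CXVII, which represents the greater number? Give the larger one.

CXL = 140
CXVII = 117
140 is larger

CXL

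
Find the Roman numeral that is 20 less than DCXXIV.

DCXXIV = 624
624 - 20 = 604

DCIV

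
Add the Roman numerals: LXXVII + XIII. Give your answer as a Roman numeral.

LXXVII = 77
XIII = 13
77 + 13 = 90

XC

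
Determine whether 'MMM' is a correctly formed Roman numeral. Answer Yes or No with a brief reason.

'MMM': Check the rules: uses only the symbols I, V, X, L, C, D, M; no symbol is repeated more than three times in a row; V, L and D each appear at most once; no smaller symbol precedes a larger one (values never increase from left to right). Value: M (1000) + M (1000) + M (1000) = 3000. So it is a valid standard Roman numeral.

Yes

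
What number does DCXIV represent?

DCXIV: D=500, C=100, X=10, IV=4
500 + 100 + 10 + 4 = 614

614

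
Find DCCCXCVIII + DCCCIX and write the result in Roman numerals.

DCCCXCVIII = 898
DCCCIX = 809
898 + 809 = 1707

MDCCVII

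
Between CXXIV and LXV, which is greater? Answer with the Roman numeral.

CXXIV = 124
LXV = 65
124 is larger

CXXIV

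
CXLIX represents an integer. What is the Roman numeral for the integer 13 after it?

CXLIX = 149
149 + 13 = 162

CLXII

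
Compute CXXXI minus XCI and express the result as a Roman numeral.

CXXXI = 131
XCI = 91
131 - 91 = 40

XL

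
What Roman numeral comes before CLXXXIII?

CLXXXIII = 183, so the previous integer is 183 - 1 = 182

CLXXXII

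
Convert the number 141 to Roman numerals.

Convert 141 to Roman numerals:
  141 contains 1×100 (C)
  41 contains 1×40 (XL)
  1 contains 1×1 (I)

CXLI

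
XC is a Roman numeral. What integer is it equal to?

XC: XC=90

90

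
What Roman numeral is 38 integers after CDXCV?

CDXCV = 495
495 + 38 = 533

DXXXIII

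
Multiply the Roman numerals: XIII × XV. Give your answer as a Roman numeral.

XIII = 13
XV = 15
13 × 15 = 195

CXCV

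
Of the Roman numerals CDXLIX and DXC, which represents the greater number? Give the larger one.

CDXLIX = 449
DXC = 590
590 is larger

DXC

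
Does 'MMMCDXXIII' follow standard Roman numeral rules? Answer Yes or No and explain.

'MMMCDXXIII': Check the rules: uses only the symbols I, V, X, L, C, D, M; no symbol is repeated more than three times in a row; V, L and D each appear at most once; the only place a smaller symbol precedes a larger one is the allowed subtractive pair CD, the symbol right after such a pair (if any) is smaller than the pair's first symbol, and otherwise the values never increase from left to right. Value: M (1000) + M (1000) + M (1000) + CD (400) + X (10) + X (10) + I (1) + I (1) + I (1) = 3423. So it is a valid standard Roman numeral.

Yes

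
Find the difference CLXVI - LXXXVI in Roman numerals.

CLXVI = 166
LXXXVI = 86
166 - 86 = 80

LXXX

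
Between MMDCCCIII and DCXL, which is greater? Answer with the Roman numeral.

MMDCCCIII = 2803
DCXL = 640
2803 is larger

MMDCCCIII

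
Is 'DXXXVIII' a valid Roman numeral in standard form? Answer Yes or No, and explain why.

'DXXXVIII': Check the rules: uses only the symbols I, V, X, L, C, D, M; no symbol is repeated more than three times in a row; V, L and D each appear at most once; no smaller symbol precedes a larger one (values never increase from left to right). Value: D (500) + X (10) + X (10) + X (10) + V (5) + I (1) + I (1) + I (1) = 538. So it is a valid standard Roman numeral.

Yes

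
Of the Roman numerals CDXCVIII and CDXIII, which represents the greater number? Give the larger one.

CDXCVIII = 498
CDXIII = 413
498 is larger

CDXCVIII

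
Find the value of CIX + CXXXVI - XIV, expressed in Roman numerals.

CIX = 109, CXXXVI = 136, XIV = 14
109 + 136 = 245
245 - 14 = 231

CCXXXI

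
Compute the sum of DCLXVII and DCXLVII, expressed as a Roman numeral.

DCLXVII = 667
DCXLVII = 647
667 + 647 = 1314

MCCCXIV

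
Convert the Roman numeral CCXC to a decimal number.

CCXC: C=100, C=100, XC=90
100 + 100 + 90 = 290

290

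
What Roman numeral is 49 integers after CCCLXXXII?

CCCLXXXII = 382
382 + 49 = 431

CDXXXI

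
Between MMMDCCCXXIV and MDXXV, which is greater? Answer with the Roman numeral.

MMMDCCCXXIV = 3824
MDXXV = 1525
3824 is larger

MMMDCCCXXIV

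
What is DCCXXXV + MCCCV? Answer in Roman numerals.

DCCXXXV = 735
MCCCV = 1305
735 + 1305 = 2040

MMXL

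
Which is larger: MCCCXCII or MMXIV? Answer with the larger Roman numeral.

MCCCXCII = 1392
MMXIV = 2014
2014 is larger

MMXIV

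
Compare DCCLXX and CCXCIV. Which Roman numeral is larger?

DCCLXX = 770
CCXCIV = 294
770 is larger

DCCLXX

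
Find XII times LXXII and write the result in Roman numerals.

XII = 12
LXXII = 72
12 × 72 = 864

DCCCLXIV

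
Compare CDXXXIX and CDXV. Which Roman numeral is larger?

CDXXXIX = 439
CDXV = 415
439 is larger

CDXXXIX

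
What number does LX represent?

LX: L=50, X=10
50 + 10 = 60

60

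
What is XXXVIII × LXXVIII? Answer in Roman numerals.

XXXVIII = 38
LXXVIII = 78
38 × 78 = 2964

MMCMLXIV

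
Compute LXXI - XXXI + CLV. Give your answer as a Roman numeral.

LXXI = 71, XXXI = 31, CLV = 155
71 - 31 = 40
40 + 155 = 195

CXCV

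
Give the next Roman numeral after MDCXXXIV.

MDCXXXIV = 1634; next is 1635

MDCXXXV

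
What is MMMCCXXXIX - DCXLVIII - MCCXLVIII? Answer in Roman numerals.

MMMCCXXXIX = 3239, DCXLVIII = 648, MCCXLVIII = 1248
3239 - 648 = 2591
2591 - 1248 = 1343

MCCCXLIII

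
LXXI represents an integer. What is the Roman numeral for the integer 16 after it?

LXXI = 71
71 + 16 = 87

LXXXVII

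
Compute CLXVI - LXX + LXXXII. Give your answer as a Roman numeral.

CLXVI = 166, LXX = 70, LXXXII = 82
166 - 70 = 96
96 + 82 = 178

CLXXVIII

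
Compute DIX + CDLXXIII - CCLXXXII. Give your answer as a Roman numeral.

DIX = 509, CDLXXIII = 473, CCLXXXII = 282
509 + 473 = 982
982 - 282 = 700

DCC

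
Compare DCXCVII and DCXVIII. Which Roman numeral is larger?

DCXCVII = 697
DCXVIII = 618
697 is larger

DCXCVII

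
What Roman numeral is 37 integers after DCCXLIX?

DCCXLIX = 749
749 + 37 = 786

DCCLXXXVI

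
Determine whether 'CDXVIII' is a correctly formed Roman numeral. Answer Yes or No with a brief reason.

'CDXVIII': Check the rules: uses only the symbols I, V, X, L, C, D, M; no symbol is repeated more than three times in a row; V, L and D each appear at most once; the only place a smaller symbol precedes a larger one is the allowed subtractive pair CD, the symbol right after such a pair (if any) is smaller than the pair's first symbol, and otherwise the values never increase from left to right. Value: CD (400) + X (10) + V (5) + I (1) + I (1) + I (1) = 418. So it is a valid standard Roman numeral.

Yes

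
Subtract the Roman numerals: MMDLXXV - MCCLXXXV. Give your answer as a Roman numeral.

MMDLXXV = 2575
MCCLXXXV = 1285
2575 - 1285 = 1290

MCCXC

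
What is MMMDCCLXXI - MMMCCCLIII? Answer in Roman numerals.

MMMDCCLXXI = 3771
MMMCCCLIII = 3353
3771 - 3353 = 418

CDXVIII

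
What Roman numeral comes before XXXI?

XXXI = 31; previous is 30

XXX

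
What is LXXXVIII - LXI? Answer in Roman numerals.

LXXXVIII = 88
LXI = 61
88 - 61 = 27

XXVII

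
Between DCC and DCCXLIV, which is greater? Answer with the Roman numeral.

DCC = 700
DCCXLIV = 744
744 is larger

DCCXLIV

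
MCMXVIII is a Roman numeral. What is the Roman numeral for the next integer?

MCMXVIII = 1918; next is 1919

MCMXIX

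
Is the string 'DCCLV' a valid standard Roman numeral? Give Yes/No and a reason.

'DCCLV': Check the rules: uses only the symbols I, V, X, L, C, D, M; no symbol is repeated more than three times in a row; V, L and D each appear at most once; no smaller symbol precedes a larger one (values never increase from left to right). Value: D (500) + C (100) + C (100) + L (50) + V (5) = 755. So it is a valid standard Roman numeral.

Yes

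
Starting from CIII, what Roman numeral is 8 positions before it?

CIII = 103
103 - 8 = 95

XCV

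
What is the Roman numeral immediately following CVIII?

CVIII = 108; next is 109

CIX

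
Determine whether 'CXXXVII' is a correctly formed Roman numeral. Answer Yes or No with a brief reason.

'CXXXVII': Check the rules: uses only the symbols I, V, X, L, C, D, M; no symbol is repeated more than three times in a row; V, L and D each appear at most once; no smaller symbol precedes a larger one (values never increase from left to right). Value: C (100) + X (10) + X (10) + X (10) + V (5) + I (1) + I (1) = 137. So it is a valid standard Roman numeral.

Yes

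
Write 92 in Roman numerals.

Convert 92 to Roman numerals:
  92 contains 1×90 (XC)
  2 contains 2×1 (II)

XCII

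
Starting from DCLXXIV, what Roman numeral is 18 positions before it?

DCLXXIV = 674
674 - 18 = 656

DCLVI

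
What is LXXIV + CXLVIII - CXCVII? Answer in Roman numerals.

LXXIV = 74, CXLVIII = 148, CXCVII = 197
74 + 148 = 222
222 - 197 = 25

XXV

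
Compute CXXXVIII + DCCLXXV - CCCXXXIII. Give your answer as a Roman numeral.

CXXXVIII = 138, DCCLXXV = 775, CCCXXXIII = 333
138 + 775 = 913
913 - 333 = 580

DLXXX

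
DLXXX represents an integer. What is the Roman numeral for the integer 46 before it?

DLXXX = 580
580 - 46 = 534

DXXXIV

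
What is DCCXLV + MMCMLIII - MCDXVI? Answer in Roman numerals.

DCCXLV = 745, MMCMLIII = 2953, MCDXVI = 1416
745 + 2953 = 3698
3698 - 1416 = 2282

MMCCLXXXII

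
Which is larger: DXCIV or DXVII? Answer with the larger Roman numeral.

DXCIV = 594
DXVII = 517
594 is larger

DXCIV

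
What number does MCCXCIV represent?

MCCXCIV: M=1000, C=100, C=100, XC=90, IV=4
1000 + 100 + 100 + 90 + 4 = 1294

1294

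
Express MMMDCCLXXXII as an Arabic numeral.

MMMDCCLXXXII: M=1000, M=1000, M=1000, D=500, C=100, C=100, L=50, X=10, X=10, X=10, I=1, I=1
1000 + 1000 + 1000 + 500 + 100 + 100 + 50 + 10 + 10 + 10 + 1 + 1 = 3782

3782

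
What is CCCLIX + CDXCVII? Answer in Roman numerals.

CCCLIX = 359
CDXCVII = 497
359 + 497 = 856

DCCCLVI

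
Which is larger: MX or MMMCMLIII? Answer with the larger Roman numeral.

MX = 1010
MMMCMLIII = 3953
3953 is larger

MMMCMLIII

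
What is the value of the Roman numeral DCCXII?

DCCXII: D=500, C=100, C=100, X=10, I=1, I=1
500 + 100 + 100 + 10 + 1 + 1 = 712

712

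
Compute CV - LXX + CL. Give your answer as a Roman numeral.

CV = 105, LXX = 70, CL = 150
105 - 70 = 35
35 + 150 = 185

CLXXXV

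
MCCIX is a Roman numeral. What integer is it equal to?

MCCIX: M=1000, C=100, C=100, IX=9
1000 + 100 + 100 + 9 = 1209

1209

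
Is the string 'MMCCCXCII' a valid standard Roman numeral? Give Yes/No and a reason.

'MMCCCXCII': Check the rules: uses only the symbols I, V, X, L, C, D, M; no symbol is repeated more than three times in a row; V, L and D each appear at most once; the only place a smaller symbol precedes a larger one is the allowed subtractive pair XC, the symbol right after such a pair (if any) is smaller than the pair's first symbol, and otherwise the values never increase from left to right. Value: M (1000) + M (1000) + C (100) + C (100) + C (100) + XC (90) + I (1) + I (1) = 2392. So it is a valid standard Roman numeral.

Yes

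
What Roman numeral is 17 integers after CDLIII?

CDLIII = 453
453 + 17 = 470

CDLXX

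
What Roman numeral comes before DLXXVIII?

DLXXVIII = 578, so the previous integer is 578 - 1 = 577

DLXXVII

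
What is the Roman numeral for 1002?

Convert 1002 to Roman numerals:
  1002 contains 1×1000 (M)
  2 contains 2×1 (II)

MII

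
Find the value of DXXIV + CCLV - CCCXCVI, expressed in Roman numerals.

DXXIV = 524, CCLV = 255, CCCXCVI = 396
524 + 255 = 779
779 - 396 = 383

CCCLXXXIII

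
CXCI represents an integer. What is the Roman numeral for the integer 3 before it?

CXCI = 191
191 - 3 = 188

CLXXXVIII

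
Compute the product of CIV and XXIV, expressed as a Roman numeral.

CIV = 104
XXIV = 24
104 × 24 = 2496

MMCDXCVI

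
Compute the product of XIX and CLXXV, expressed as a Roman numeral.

XIX = 19
CLXXV = 175
19 × 175 = 3325

MMMCCCXXV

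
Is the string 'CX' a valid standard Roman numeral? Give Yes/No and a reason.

'CX': Check the rules: uses only the symbols I, V, X, L, C, D, M; no symbol is repeated more than three times in a row; V, L and D each appear at most once; no smaller symbol precedes a larger one (values never increase from left to right). Value: C (100) + X (10) = 110. So it is a valid standard Roman numeral.

Yes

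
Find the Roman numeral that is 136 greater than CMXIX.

CMXIX = 919
919 + 136 = 1055

MLV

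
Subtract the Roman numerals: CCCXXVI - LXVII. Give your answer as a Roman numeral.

CCCXXVI = 326
LXVII = 67
326 - 67 = 259

CCLIX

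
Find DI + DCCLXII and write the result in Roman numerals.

DI = 501
DCCLXII = 762
501 + 762 = 1263

MCCLXIII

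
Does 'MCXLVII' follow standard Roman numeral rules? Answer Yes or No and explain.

'MCXLVII': Check the rules: uses only the symbols I, V, X, L, C, D, M; no symbol is repeated more than three times in a row; V, L and D each appear at most once; the only place a smaller symbol precedes a larger one is the allowed subtractive pair XL, the symbol right after such a pair (if any) is smaller than the pair's first symbol, and otherwise the values never increase from left to right. Value: M (1000) + C (100) + XL (40) + V (5) + I (1) + I (1) = 1147. So it is a valid standard Roman numeral.

Yes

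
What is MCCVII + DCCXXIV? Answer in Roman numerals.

MCCVII = 1207
DCCXXIV = 724
1207 + 724 = 1931

MCMXXXI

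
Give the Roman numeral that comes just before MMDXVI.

MMDXVI = 2516, so the previous integer is 2516 - 1 = 2515

MMDXV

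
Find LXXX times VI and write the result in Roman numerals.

LXXX = 80
VI = 6
80 × 6 = 480

CDLXXX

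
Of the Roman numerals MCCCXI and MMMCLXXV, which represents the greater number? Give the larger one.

MCCCXI = 1311
MMMCLXXV = 3175
3175 is larger

MMMCLXXV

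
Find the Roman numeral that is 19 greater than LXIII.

LXIII = 63
63 + 19 = 82

LXXXII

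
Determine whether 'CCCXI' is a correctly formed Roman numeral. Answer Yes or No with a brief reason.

'CCCXI': Check the rules: uses only the symbols I, V, X, L, C, D, M; no symbol is repeated more than three times in a row; V, L and D each appear at most once; no smaller symbol precedes a larger one (values never increase from left to right). Value: C (100) + C (100) + C (100) + X (10) + I (1) = 311. So it is a valid standard Roman numeral.

Yes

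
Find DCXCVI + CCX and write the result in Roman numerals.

DCXCVI = 696
CCX = 210
696 + 210 = 906

CMVI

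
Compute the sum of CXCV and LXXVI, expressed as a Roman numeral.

CXCV = 195
LXXVI = 76
195 + 76 = 271

CCLXXI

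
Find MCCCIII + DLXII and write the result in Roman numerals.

MCCCIII = 1303
DLXII = 562
1303 + 562 = 1865

MDCCCLXV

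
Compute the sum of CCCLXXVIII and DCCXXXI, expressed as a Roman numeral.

CCCLXXVIII = 378
DCCXXXI = 731
378 + 731 = 1109

MCIX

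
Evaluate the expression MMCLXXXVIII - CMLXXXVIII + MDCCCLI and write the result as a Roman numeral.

MMCLXXXVIII = 2188, CMLXXXVIII = 988, MDCCCLI = 1851
2188 - 988 = 1200
1200 + 1851 = 3051

MMMLI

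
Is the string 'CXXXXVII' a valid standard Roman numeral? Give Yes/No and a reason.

'CXXXXVII': More than 3 consecutive X's

No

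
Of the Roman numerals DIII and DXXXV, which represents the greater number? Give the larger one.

DIII = 503
DXXXV = 535
535 is larger

DXXXV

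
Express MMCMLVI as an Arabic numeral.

MMCMLVI: M=1000, M=1000, CM=900, L=50, V=5, I=1
1000 + 1000 + 900 + 50 + 5 + 1 = 2956

2956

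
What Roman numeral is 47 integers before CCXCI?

CCXCI = 291
291 - 47 = 244

CCXLIV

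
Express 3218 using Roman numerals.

Convert 3218 to Roman numerals:
  3218 contains 3×1000 (MMM)
  218 contains 2×100 (CC)
  18 contains 1×10 (X)
  8 contains 1×5 (V)
  3 contains 3×1 (III)

MMMCCXVIII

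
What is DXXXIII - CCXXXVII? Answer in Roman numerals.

DXXXIII = 533
CCXXXVII = 237
533 - 237 = 296

CCXCVI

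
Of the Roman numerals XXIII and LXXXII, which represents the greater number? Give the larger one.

XXIII = 23
LXXXII = 82
82 is larger

LXXXII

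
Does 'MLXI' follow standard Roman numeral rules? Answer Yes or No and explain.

'MLXI': Check the rules: uses only the symbols I, V, X, L, C, D, M; no symbol is repeated more than three times in a row; V, L and D each appear at most once; no smaller symbol precedes a larger one (values never increase from left to right). Value: M (1000) + L (50) + X (10) + I (1) = 1061. So it is a valid standard Roman numeral.

Yes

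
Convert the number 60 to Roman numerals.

Convert 60 to Roman numerals:
  60 contains 1×50 (L)
  10 contains 1×10 (X)

LX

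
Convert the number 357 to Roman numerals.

Convert 357 to Roman numerals:
  357 contains 3×100 (CCC)
  57 contains 1×50 (L)
  7 contains 1×5 (V)
  2 contains 2×1 (II)

CCCLVII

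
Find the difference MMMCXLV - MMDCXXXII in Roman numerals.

MMMCXLV = 3145
MMDCXXXII = 2632
3145 - 2632 = 513

DXIII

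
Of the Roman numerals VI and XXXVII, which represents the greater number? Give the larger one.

VI = 6
XXXVII = 37
37 is larger

XXXVII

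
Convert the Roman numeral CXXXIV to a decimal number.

CXXXIV: C=100, X=10, X=10, X=10, IV=4
100 + 10 + 10 + 10 + 4 = 134

134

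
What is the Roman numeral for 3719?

Convert 3719 to Roman numerals:
  3719 contains 3×1000 (MMM)
  719 contains 1×500 (D)
  219 contains 2×100 (CC)
  19 contains 1×10 (X)
  9 contains 1×9 (IX)

MMMDCCXIX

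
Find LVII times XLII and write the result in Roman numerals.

LVII = 57
XLII = 42
57 × 42 = 2394

MMCCCXCIV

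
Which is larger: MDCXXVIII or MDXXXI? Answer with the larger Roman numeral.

MDCXXVIII = 1628
MDXXXI = 1531
1628 is larger

MDCXXVIII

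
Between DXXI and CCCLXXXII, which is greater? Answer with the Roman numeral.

DXXI = 521
CCCLXXXII = 382
521 is larger

DXXI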